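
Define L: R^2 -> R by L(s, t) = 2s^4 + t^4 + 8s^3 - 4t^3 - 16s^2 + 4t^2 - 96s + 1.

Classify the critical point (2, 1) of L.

The mixed partial ∂²L/∂s∂t is 0, so the Hessian at any point is diag(L_ss, L_tt) = diag(8(3s^2 + 6s - 4), 4(3t^2 - 6t + 2)).
At (2, 1): H = diag(160, -4).
The eigenvalues have opposite signs, so H is indefinite: a saddle point.

saddle point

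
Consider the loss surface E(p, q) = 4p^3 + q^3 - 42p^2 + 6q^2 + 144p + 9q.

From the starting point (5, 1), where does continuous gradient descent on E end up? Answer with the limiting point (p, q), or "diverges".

E is separable, so gradient descent decouples: p follows -∂E/∂p, q follows -∂E/∂q.
∂E/∂p = 12(p - 4)(p - 3); at p=5 this is 24, so p decreases.
∂E/∂q = 3(q + 1)(q + 3); at q=1 this is 24, so q decreases.
p converges to its nearest critical value 4 (a local min of the p-part); q converges to -1. The iterate converges to (4, -1).

(4, -1)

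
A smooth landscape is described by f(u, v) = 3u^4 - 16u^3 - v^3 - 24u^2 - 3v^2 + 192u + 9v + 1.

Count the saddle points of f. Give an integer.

3

f separates as a function of u plus a function of v, so ∇f=0 decouples.
∂f/∂u = 12(u - 4)(u - 2)(u + 2) = 0 at u ∈ {-2, 2, 4}; ∂f/∂v = -3(v - 1)(v + 3) = 0 at v ∈ {-3, 1}.
The Hessian is diagonal: diag(f_uu, f_vv). Second derivatives: f_uu(-2)=288, f_uu(2)=-96, f_uu(4)=144; f_vv(-3)=12, f_vv(1)=-12.
Saddle points occur where the two diagonal entries have opposite signs: (-2, 1), (2, -3), (4, 1). Count: 3.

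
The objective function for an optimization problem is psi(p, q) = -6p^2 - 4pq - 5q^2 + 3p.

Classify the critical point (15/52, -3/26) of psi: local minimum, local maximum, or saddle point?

local maximum

The Hessian of psi is constant: H = [[-12, -4], [-4, -10]].
det(H) = (-12)·(-10) − (-4)² = 104.
det(H) > 0 and tr(H) = -22 < 0, so H is negative definite and the point is a local maximum.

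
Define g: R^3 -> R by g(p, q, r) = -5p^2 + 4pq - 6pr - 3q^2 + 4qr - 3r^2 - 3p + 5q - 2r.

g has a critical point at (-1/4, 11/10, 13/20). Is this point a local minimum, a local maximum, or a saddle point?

The Hessian is constant: H = [[-10, 4, -6], [4, -6, 4], [-6, 4, -6]].
Leading principal minors: Δ₁ = -10, Δ₂ = 44, Δ₃ = -80.
The minors alternate sign starting negative (−, +, −), so H is negative definite: a local maximum.

local maximum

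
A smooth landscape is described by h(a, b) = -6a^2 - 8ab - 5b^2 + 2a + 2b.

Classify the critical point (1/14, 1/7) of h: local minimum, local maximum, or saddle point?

The Hessian of h is constant: H = [[-12, -8], [-8, -10]].
det(H) = (-12)·(-10) − (-8)² = 56.
det(H) > 0 and tr(H) = -22 < 0, so H is negative definite and the point is a local maximum.

local maximum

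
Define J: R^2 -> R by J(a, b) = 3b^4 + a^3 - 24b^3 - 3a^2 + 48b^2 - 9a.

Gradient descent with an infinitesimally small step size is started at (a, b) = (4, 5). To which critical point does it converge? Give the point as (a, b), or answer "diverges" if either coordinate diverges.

(3, 4)

J is separable, so gradient descent decouples: a follows -∂J/∂a, b follows -∂J/∂b.
∂J/∂a = 3(a - 3)(a + 1); at a=4 this is 15, so a decreases.
∂J/∂b = 12b(b - 4)(b - 2); at b=5 this is 180, so b decreases.
a converges to its nearest critical value 3 (a local min of the a-part); b converges to 4. The iterate converges to (3, 4).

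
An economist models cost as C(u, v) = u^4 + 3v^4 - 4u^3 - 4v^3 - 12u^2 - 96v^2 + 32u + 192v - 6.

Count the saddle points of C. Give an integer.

4

C separates as a function of u plus a function of v, so ∇C=0 decouples.
∂C/∂u = 4(u - 4)(u - 1)(u + 2) = 0 at u ∈ {-2, 1, 4}; ∂C/∂v = 12(v - 4)(v - 1)(v + 4) = 0 at v ∈ {-4, 1, 4}.
The Hessian is diagonal: diag(C_uu, C_vv). Second derivatives: C_uu(-2)=72, C_uu(1)=-36, C_uu(4)=72; C_vv(-4)=480, C_vv(1)=-180, C_vv(4)=288.
Saddle points occur where the two diagonal entries have opposite signs: (-2, 1), (1, -4), (1, 4), (4, 1). Count: 4.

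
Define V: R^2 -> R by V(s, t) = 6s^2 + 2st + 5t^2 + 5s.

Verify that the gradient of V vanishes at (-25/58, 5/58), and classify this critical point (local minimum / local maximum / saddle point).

∇V = (12s + 2t + 5, 2s + 10t); substituting (-25/58, 5/58) gives ∇V = (0, 0), so (-25/58, 5/58) is indeed a critical point.
The Hessian of V is constant: H = [[12, 2], [2, 10]].
det(H) = 12·10 − 2² = 116.
det(H) > 0 and tr(H) = 22 > 0, so H is positive definite and the point is a local minimum.

local minimum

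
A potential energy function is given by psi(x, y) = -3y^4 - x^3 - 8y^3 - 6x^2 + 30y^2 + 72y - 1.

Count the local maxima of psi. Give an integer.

psi separates as a function of x plus a function of y, so ∇psi=0 decouples.
∂psi/∂x = -3x(x + 4) = 0 at x ∈ {-4, 0}; ∂psi/∂y = -12(y - 2)(y + 1)(y + 3) = 0 at y ∈ {-3, -1, 2}.
The Hessian is diagonal: diag(psi_xx, psi_yy). Second derivatives: psi_xx(-4)=12, psi_xx(0)=-12; psi_yy(-3)=-120, psi_yy(-1)=72, psi_yy(2)=-180.
Local maxima occur where both diagonal entries negative: (0, -3), (0, 2). Count: 2.

2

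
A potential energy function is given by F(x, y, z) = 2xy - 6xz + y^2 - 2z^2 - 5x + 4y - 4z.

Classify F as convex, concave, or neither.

neither

F is quadratic, so its Hessian is the constant matrix H = [[0, 2, -6], [2, 2, 0], [-6, 0, -4]].
Leading principal minors: 0, -4, -56.
Neither pattern holds ⇒ H is indefinite ⇒ neither convex nor concave.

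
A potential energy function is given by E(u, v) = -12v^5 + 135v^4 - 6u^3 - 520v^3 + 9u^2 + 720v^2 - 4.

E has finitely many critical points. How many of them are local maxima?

E separates as a function of u plus a function of v, so ∇E=0 decouples.
∂E/∂u = -18u(u - 1) = 0 at u ∈ {0, 1}; ∂E/∂v = -60v(v - 4)(v - 3)(v - 2) = 0 at v ∈ {0, 2, 3, 4}.
The Hessian is diagonal: diag(E_uu, E_vv). Second derivatives: E_uu(0)=18, E_uu(1)=-18; E_vv(0)=1440, E_vv(2)=-240, E_vv(3)=180, E_vv(4)=-480.
Local maxima occur where both diagonal entries negative: (1, 2), (1, 4). Count: 2.

2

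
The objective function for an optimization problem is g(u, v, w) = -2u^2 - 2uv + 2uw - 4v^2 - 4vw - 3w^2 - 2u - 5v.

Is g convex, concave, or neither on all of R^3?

concave

g is quadratic, so its Hessian is the constant matrix H = [[-4, -2, 2], [-2, -8, -4], [2, -4, -6]].
Leading principal minors: -4, 28, -40.
Signs alternate −, +, − ⇒ H ≺ 0 ⇒ concave.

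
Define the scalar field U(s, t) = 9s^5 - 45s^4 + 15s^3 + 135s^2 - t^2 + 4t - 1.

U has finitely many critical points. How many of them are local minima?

U separates as a function of s plus a function of t, so ∇U=0 decouples.
∂U/∂s = 45s(s - 3)(s - 2)(s + 1) = 0 at s ∈ {-1, 0, 2, 3}; ∂U/∂t = -2(t - 2) = 0 at t ∈ {2}.
The Hessian is diagonal: diag(U_ss, U_tt). Second derivatives: U_ss(-1)=-540, U_ss(0)=270, U_ss(2)=-270, U_ss(3)=540; U_tt(2)=-2.
Local minima occur where both diagonal entries positive: none. Count: 0.

0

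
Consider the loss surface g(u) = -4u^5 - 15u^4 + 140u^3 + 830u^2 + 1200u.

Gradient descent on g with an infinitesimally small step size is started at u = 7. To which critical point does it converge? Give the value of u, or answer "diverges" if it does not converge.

g'(u) = -20(u - 5)(u + 1)(u + 3)(u + 4), so g'(7) = -35200.
Gradient descent moves in the -g' direction, i.e. u is increasing.
There is no critical point above u=7, and g' keeps the same sign, so the iterate runs off to +∞.

diverges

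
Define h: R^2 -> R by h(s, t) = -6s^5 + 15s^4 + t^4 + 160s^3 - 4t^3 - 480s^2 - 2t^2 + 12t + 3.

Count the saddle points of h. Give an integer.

6

h separates as a function of s plus a function of t, so ∇h=0 decouples.
∂h/∂s = -30s(s - 4)(s - 2)(s + 4) = 0 at s ∈ {-4, 0, 2, 4}; ∂h/∂t = 4(t - 3)(t - 1)(t + 1) = 0 at t ∈ {-1, 1, 3}.
The Hessian is diagonal: diag(h_ss, h_tt). Second derivatives: h_ss(-4)=5760, h_ss(0)=-960, h_ss(2)=720, h_ss(4)=-1920; h_tt(-1)=32, h_tt(1)=-16, h_tt(3)=32.
Saddle points occur where the two diagonal entries have opposite signs: (-4, 1), (0, -1), (0, 3), (2, 1), (4, -1), (4, 3). Count: 6.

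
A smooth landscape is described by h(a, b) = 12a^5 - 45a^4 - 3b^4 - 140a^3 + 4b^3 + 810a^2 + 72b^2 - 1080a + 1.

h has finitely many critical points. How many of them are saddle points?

h separates as a function of a plus a function of b, so ∇h=0 decouples.
∂h/∂a = 60(a - 3)(a - 2)(a - 1)(a + 3) = 0 at a ∈ {-3, 1, 2, 3}; ∂h/∂b = -12b(b - 4)(b + 3) = 0 at b ∈ {-3, 0, 4}.
The Hessian is diagonal: diag(h_aa, h_bb). Second derivatives: h_aa(-3)=-7200, h_aa(1)=480, h_aa(2)=-300, h_aa(3)=720; h_bb(-3)=-252, h_bb(0)=144, h_bb(4)=-336.
Saddle points occur where the two diagonal entries have opposite signs: (-3, 0), (1, -3), (1, 4), (2, 0), (3, -3), (3, 4). Count: 6.

6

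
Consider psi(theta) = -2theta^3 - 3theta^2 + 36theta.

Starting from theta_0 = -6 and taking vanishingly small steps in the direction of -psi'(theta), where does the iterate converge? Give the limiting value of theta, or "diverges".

psi'(theta) = -6(theta - 2)(theta + 3), so psi'(-6) = -144.
Gradient descent moves in the -psi' direction, i.e. theta is increasing.
The nearest critical point in that direction is theta = -3, where psi'' = 30 > 0 (a local minimum). The iterate converges there.

-3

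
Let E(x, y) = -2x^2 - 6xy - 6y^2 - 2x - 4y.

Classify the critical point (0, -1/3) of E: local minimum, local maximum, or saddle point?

local maximum

The Hessian of E is constant: H = [[-4, -6], [-6, -12]].
det(H) = (-4)·(-12) − (-6)² = 12.
det(H) > 0 and tr(H) = -16 < 0, so H is negative definite and the point is a local maximum.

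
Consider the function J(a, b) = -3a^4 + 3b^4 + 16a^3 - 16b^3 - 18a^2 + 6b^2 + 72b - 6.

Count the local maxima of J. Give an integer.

J separates as a function of a plus a function of b, so ∇J=0 decouples.
∂J/∂a = -12a(a - 3)(a - 1) = 0 at a ∈ {0, 1, 3}; ∂J/∂b = 12(b - 3)(b - 2)(b + 1) = 0 at b ∈ {-1, 2, 3}.
The Hessian is diagonal: diag(J_aa, J_bb). Second derivatives: J_aa(0)=-36, J_aa(1)=24, J_aa(3)=-72; J_bb(-1)=144, J_bb(2)=-36, J_bb(3)=48.
Local maxima occur where both diagonal entries negative: (0, 2), (3, 2). Count: 2.

2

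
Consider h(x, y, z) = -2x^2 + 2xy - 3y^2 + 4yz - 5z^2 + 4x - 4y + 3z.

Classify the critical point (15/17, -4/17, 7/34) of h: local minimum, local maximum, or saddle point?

The Hessian is constant: H = [[-4, 2, 0], [2, -6, 4], [0, 4, -10]].
Leading principal minors: Δ₁ = -4, Δ₂ = 20, Δ₃ = -136.
The minors alternate sign starting negative (−, +, −), so H is negative definite: a local maximum.

local maximum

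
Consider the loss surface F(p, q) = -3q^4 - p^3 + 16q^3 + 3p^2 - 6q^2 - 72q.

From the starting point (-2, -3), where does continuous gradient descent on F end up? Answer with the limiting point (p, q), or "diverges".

diverges

F is separable, so gradient descent decouples: p follows -∂F/∂p, q follows -∂F/∂q.
∂F/∂p = -3p(p - 2); at p=-2 this is -24, so p increases.
∂F/∂q = -12(q - 3)(q - 2)(q + 1); at q=-3 this is 720, so q decreases.
The q-coordinate has no critical point in that direction and runs off to infinity.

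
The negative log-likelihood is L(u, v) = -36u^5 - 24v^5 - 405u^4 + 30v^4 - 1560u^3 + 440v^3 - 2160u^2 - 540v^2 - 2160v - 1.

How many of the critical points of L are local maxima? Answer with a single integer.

L separates as a function of u plus a function of v, so ∇L=0 decouples.
∂L/∂u = -180u(u + 2)(u + 3)(u + 4) = 0 at u ∈ {-4, -3, -2, 0}; ∂L/∂v = -120(v - 3)(v - 2)(v + 1)(v + 3) = 0 at v ∈ {-3, -1, 2, 3}.
The Hessian is diagonal: diag(L_uu, L_vv). Second derivatives: L_uu(-4)=1440, L_uu(-3)=-540, L_uu(-2)=720, L_uu(0)=-4320; L_vv(-3)=7200, L_vv(-1)=-2880, L_vv(2)=1800, L_vv(3)=-2880.
Local maxima occur where both diagonal entries negative: (-3, -1), (-3, 3), (0, -1), (0, 3). Count: 4.

4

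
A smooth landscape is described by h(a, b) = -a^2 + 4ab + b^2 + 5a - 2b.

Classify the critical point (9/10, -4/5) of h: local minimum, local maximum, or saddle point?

The Hessian of h is constant: H = [[-2, 4], [4, 2]].
det(H) = (-2)·2 − 4² = -20.
Since det(H) < 0, H is indefinite and the critical point is a saddle point.

saddle point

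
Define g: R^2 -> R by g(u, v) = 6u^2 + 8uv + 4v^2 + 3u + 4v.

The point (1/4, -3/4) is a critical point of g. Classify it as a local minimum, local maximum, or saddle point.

The Hessian of g is constant: H = [[12, 8], [8, 8]].
det(H) = 12·8 − 8² = 32.
det(H) > 0 and tr(H) = 20 > 0, so H is positive definite and the point is a local minimum.

local minimum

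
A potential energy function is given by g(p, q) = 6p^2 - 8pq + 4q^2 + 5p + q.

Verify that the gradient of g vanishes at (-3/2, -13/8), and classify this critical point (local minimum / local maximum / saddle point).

local minimum

∇g = (12p - 8q + 5, -8p + 8q + 1); substituting (-3/2, -13/8) gives ∇g = (0, 0), so (-3/2, -13/8) is indeed a critical point.
The Hessian of g is constant: H = [[12, -8], [-8, 8]].
det(H) = 12·8 − (-8)² = 32.
det(H) > 0 and tr(H) = 20 > 0, so H is positive definite and the point is a local minimum.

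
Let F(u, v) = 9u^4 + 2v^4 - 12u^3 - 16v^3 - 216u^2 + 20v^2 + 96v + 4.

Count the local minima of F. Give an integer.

4

F separates as a function of u plus a function of v, so ∇F=0 decouples.
∂F/∂u = 36u(u - 4)(u + 3) = 0 at u ∈ {-3, 0, 4}; ∂F/∂v = 8(v - 4)(v - 3)(v + 1) = 0 at v ∈ {-1, 3, 4}.
The Hessian is diagonal: diag(F_uu, F_vv). Second derivatives: F_uu(-3)=756, F_uu(0)=-432, F_uu(4)=1008; F_vv(-1)=160, F_vv(3)=-32, F_vv(4)=40.
Local minima occur where both diagonal entries positive: (-3, -1), (-3, 4), (4, -1), (4, 4). Count: 4.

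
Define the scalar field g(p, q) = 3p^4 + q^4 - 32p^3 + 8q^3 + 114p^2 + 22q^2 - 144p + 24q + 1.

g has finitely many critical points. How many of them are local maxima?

g separates as a function of p plus a function of q, so ∇g=0 decouples.
∂g/∂p = 12(p - 4)(p - 3)(p - 1) = 0 at p ∈ {1, 3, 4}; ∂g/∂q = 4(q + 1)(q + 2)(q + 3) = 0 at q ∈ {-3, -2, -1}.
The Hessian is diagonal: diag(g_pp, g_qq). Second derivatives: g_pp(1)=72, g_pp(3)=-24, g_pp(4)=36; g_qq(-3)=8, g_qq(-2)=-4, g_qq(-1)=8.
Local maxima occur where both diagonal entries negative: (3, -2). Count: 1.

1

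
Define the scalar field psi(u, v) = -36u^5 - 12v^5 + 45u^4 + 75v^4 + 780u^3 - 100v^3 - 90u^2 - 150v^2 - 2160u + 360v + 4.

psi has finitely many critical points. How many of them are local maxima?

4

psi separates as a function of u plus a function of v, so ∇psi=0 decouples.
∂psi/∂u = -180(u - 4)(u - 1)(u + 1)(u + 3) = 0 at u ∈ {-3, -1, 1, 4}; ∂psi/∂v = -60(v - 3)(v - 2)(v - 1)(v + 1) = 0 at v ∈ {-1, 1, 2, 3}.
The Hessian is diagonal: diag(psi_uu, psi_vv). Second derivatives: psi_uu(-3)=10080, psi_uu(-1)=-3600, psi_uu(1)=4320, psi_uu(4)=-18900; psi_vv(-1)=1440, psi_vv(1)=-240, psi_vv(2)=180, psi_vv(3)=-480.
Local maxima occur where both diagonal entries negative: (-1, 1), (-1, 3), (4, 1), (4, 3). Count: 4.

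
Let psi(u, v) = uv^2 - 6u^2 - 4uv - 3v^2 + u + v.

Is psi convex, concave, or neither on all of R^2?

The term uv^2 is cubic, so the Hessian is not constant.
∂²psi/∂v² = 2u - 6, which takes both signs as u varies (negative for sufficiently negative u). A diagonal entry of the Hessian changing sign means the Hessian is neither positive- nor negative-semidefinite on all of R^2.

neither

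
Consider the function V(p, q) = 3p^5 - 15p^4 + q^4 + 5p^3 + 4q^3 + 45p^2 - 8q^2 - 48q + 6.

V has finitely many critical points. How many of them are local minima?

4

V separates as a function of p plus a function of q, so ∇V=0 decouples.
∂V/∂p = 15p(p - 3)(p - 2)(p + 1) = 0 at p ∈ {-1, 0, 2, 3}; ∂V/∂q = 4(q - 2)(q + 2)(q + 3) = 0 at q ∈ {-3, -2, 2}.
The Hessian is diagonal: diag(V_pp, V_qq). Second derivatives: V_pp(-1)=-180, V_pp(0)=90, V_pp(2)=-90, V_pp(3)=180; V_qq(-3)=20, V_qq(-2)=-16, V_qq(2)=80.
Local minima occur where both diagonal entries positive: (0, -3), (0, 2), (3, -3), (3, 2). Count: 4.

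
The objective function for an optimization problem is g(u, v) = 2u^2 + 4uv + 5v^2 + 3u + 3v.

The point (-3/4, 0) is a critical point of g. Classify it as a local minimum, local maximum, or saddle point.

The Hessian of g is constant: H = [[4, 4], [4, 10]].
det(H) = 4·10 − 4² = 24.
det(H) > 0 and tr(H) = 14 > 0, so H is positive definite and the point is a local minimum.

local minimum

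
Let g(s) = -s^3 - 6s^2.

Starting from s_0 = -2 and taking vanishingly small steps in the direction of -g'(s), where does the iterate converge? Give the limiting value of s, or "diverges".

-4

g'(s) = -3s(s + 4), so g'(-2) = 12.
Gradient descent moves in the -g' direction, i.e. s is decreasing.
The nearest critical point in that direction is s = -4, where g'' = 12 > 0 (a local minimum). The iterate converges there.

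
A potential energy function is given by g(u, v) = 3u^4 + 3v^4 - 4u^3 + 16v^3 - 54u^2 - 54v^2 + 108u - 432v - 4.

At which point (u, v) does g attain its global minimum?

g(u,v) separates as P(u) + Q(v) − 4, so its minimum is min P + min Q − 4.
P'(u) = 12(u - 3)(u - 1)(u + 3) vanishes at u ∈ {-3, 1, 3}; Q'(v) = 12(v - 3)(v + 3)(v + 4) vanishes at v ∈ {-4, -3, 3}.
Local minima of P (where P''>0): P(-3)=-459, P(3)=-27. Local minima of Q: Q(-4)=608, Q(3)=-1107.
So the global minimum of g is P(-3) + Q(3) − 4 = -459 − 1107 − 4 = -1570, attained at (-3, 3).

(-3, 3)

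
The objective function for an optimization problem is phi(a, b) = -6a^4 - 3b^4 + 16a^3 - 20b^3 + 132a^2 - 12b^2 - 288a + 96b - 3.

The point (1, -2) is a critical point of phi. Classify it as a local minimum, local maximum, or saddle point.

The mixed partial ∂²phi/∂a∂b is 0, so the Hessian at any point is diag(phi_aa, phi_bb) = diag(24(-3a^2 + 4a + 11), -12(3b^2 + 10b + 2)).
At (1, -2): H = diag(288, 72).
Both eigenvalues are positive, so H is positive definite: a local minimum.

local minimum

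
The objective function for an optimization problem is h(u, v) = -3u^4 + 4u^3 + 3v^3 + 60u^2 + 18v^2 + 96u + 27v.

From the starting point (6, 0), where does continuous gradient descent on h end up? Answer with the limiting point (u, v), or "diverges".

h is separable, so gradient descent decouples: u follows -∂h/∂u, v follows -∂h/∂v.
∂h/∂u = -12(u - 4)(u + 1)(u + 2); at u=6 this is -1344, so u increases.
∂h/∂v = 9(v + 1)(v + 3); at v=0 this is 27, so v decreases.
The u-coordinate has no critical point in that direction and runs off to infinity.

diverges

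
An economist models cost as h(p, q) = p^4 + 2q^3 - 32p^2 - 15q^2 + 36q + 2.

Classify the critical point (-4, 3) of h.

The mixed partial ∂²h/∂p∂q is 0, so the Hessian at any point is diag(h_pp, h_qq) = diag(4(3p^2 - 16), 6(2q - 5)).
At (-4, 3): H = diag(128, 6).
Both eigenvalues are positive, so H is positive definite: a local minimum.

local minimum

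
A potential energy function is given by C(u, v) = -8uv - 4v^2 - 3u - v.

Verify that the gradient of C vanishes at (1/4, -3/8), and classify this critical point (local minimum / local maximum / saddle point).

saddle point

∇C = (-8v - 3, -8u - 8v - 1); substituting (1/4, -3/8) gives ∇C = (0, 0), so (1/4, -3/8) is indeed a critical point.
The Hessian of C is constant: H = [[0, -8], [-8, -8]].
det(H) = 0·(-8) − (-8)² = -64.
Since det(H) < 0, H is indefinite and the critical point is a saddle point.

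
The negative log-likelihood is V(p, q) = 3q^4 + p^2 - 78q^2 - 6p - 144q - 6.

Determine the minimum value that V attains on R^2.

-1071

V(p,q) separates as A(p) + B(q) − 6, so its minimum is min A + min B − 6.
A'(p) = 2p - 6 vanishes at p ∈ {3}; B'(q) = 12(q - 4)(q + 1)(q + 3) vanishes at q ∈ {-3, -1, 4}.
Local minima of A (where A''>0): A(3)=-9. Local minima of B: B(-3)=-27, B(4)=-1056.
So the global minimum of V is A(3) + B(4) − 6 = -9 − 1056 − 6 = -1071, attained at (3, 4).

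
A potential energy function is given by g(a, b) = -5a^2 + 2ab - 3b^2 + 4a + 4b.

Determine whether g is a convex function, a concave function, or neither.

g is quadratic, so its Hessian is the constant matrix H = [[-10, 2], [2, -6]].
det(H) = 56, tr(H) = -16.
det(H) > 0 and tr(H) < 0, so H is negative definite everywhere: concave.

concave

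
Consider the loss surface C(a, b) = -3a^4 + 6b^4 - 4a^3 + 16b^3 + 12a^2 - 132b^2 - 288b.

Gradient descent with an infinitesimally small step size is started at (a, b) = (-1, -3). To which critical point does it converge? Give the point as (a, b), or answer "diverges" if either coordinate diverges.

(0, -4)

C is separable, so gradient descent decouples: a follows -∂C/∂a, b follows -∂C/∂b.
∂C/∂a = -12a(a - 1)(a + 2); at a=-1 this is -24, so a increases.
∂C/∂b = 24(b - 3)(b + 1)(b + 4); at b=-3 this is 288, so b decreases.
a converges to its nearest critical value 0 (a local min of the a-part); b converges to -4. The iterate converges to (0, -4).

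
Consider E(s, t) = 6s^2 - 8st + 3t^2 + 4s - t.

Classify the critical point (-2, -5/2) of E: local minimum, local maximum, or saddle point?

local minimum

The Hessian of E is constant: H = [[12, -8], [-8, 6]].
det(H) = 12·6 − (-8)² = 8.
det(H) > 0 and tr(H) = 18 > 0, so H is positive definite and the point is a local minimum.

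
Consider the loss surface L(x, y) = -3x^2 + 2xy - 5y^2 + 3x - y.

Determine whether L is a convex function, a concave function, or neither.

concave

L is quadratic, so its Hessian is the constant matrix H = [[-6, 2], [2, -10]].
det(H) = 56, tr(H) = -16.
det(H) > 0 and tr(H) < 0, so H is negative definite everywhere: concave.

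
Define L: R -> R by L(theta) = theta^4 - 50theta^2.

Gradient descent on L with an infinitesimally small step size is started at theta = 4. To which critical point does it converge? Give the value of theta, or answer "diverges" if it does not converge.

5

L'(theta) = 4theta(theta - 5)(theta + 5), so L'(4) = -144.
Gradient descent moves in the -L' direction, i.e. theta is increasing.
The nearest critical point in that direction is theta = 5, where L'' = 200 > 0 (a local minimum). The iterate converges there.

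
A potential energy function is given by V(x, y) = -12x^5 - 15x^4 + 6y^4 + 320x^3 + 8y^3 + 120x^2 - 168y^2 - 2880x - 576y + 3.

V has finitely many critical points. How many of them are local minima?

V separates as a function of x plus a function of y, so ∇V=0 decouples.
∂V/∂x = -60(x - 3)(x - 2)(x + 2)(x + 4) = 0 at x ∈ {-4, -2, 2, 3}; ∂V/∂y = 24(y - 4)(y + 2)(y + 3) = 0 at y ∈ {-3, -2, 4}.
The Hessian is diagonal: diag(V_xx, V_yy). Second derivatives: V_xx(-4)=5040, V_xx(-2)=-2400, V_xx(2)=1440, V_xx(3)=-2100; V_yy(-3)=168, V_yy(-2)=-144, V_yy(4)=1008.
Local minima occur where both diagonal entries positive: (-4, -3), (-4, 4), (2, -3), (2, 4). Count: 4.

4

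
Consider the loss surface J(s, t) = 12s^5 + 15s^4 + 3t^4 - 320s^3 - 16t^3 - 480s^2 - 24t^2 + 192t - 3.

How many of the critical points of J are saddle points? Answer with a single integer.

J separates as a function of s plus a function of t, so ∇J=0 decouples.
∂J/∂s = 60s(s - 4)(s + 1)(s + 4) = 0 at s ∈ {-4, -1, 0, 4}; ∂J/∂t = 12(t - 4)(t - 2)(t + 2) = 0 at t ∈ {-2, 2, 4}.
The Hessian is diagonal: diag(J_ss, J_tt). Second derivatives: J_ss(-4)=-5760, J_ss(-1)=900, J_ss(0)=-960, J_ss(4)=9600; J_tt(-2)=288, J_tt(2)=-96, J_tt(4)=144.
Saddle points occur where the two diagonal entries have opposite signs: (-4, -2), (-4, 4), (-1, 2), (0, -2), (0, 4), (4, 2). Count: 6.

6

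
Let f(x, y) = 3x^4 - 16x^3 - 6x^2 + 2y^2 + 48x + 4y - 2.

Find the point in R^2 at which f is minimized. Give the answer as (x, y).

(4, -1)

f(x,y) separates as P(x) + Q(y) − 2, so its minimum is min P + min Q − 2.
P'(x) = 12(x - 4)(x - 1)(x + 1) vanishes at x ∈ {-1, 1, 4}; Q'(y) = 4y + 4 vanishes at y ∈ {-1}.
Local minima of P (where P''>0): P(-1)=-35, P(4)=-160. Local minima of Q: Q(-1)=-2.
So the global minimum of f is P(4) + Q(-1) − 2 = -160 − 2 − 2 = -164, attained at (4, -1).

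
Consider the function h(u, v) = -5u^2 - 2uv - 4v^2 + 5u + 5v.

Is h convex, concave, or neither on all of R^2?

concave

h is quadratic, so its Hessian is the constant matrix H = [[-10, -2], [-2, -8]].
det(H) = 76, tr(H) = -18.
det(H) > 0 and tr(H) < 0, so H is negative definite everywhere: concave.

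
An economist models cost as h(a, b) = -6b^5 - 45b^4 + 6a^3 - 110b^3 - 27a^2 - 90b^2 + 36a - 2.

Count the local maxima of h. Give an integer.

h separates as a function of a plus a function of b, so ∇h=0 decouples.
∂h/∂a = 18(a - 2)(a - 1) = 0 at a ∈ {1, 2}; ∂h/∂b = -30b(b + 1)(b + 2)(b + 3) = 0 at b ∈ {-3, -2, -1, 0}.
The Hessian is diagonal: diag(h_aa, h_bb). Second derivatives: h_aa(1)=-18, h_aa(2)=18; h_bb(-3)=180, h_bb(-2)=-60, h_bb(-1)=60, h_bb(0)=-180.
Local maxima occur where both diagonal entries negative: (1, -2), (1, 0). Count: 2.

2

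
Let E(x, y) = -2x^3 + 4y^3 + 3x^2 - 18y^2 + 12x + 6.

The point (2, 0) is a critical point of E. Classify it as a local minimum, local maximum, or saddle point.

The mixed partial ∂²E/∂x∂y is 0, so the Hessian at any point is diag(E_xx, E_yy) = diag(6(-2x + 1), 12(2y - 3)).
At (2, 0): H = diag(-18, -36).
Both eigenvalues are negative, so H is negative definite: a local maximum.

local maximum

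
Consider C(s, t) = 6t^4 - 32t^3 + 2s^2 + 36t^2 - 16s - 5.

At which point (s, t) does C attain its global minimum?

C(s,t) separates as P(s) + Q(t) − 5, so its minimum is min P + min Q − 5.
P'(s) = 4s - 16 vanishes at s ∈ {4}; Q'(t) = 24t(t - 3)(t - 1) vanishes at t ∈ {0, 1, 3}.
Local minima of P (where P''>0): P(4)=-32. Local minima of Q: Q(0)=0, Q(3)=-54.
So the global minimum of C is P(4) + Q(3) − 5 = -32 − 54 − 5 = -91, attained at (4, 3).

(4, 3)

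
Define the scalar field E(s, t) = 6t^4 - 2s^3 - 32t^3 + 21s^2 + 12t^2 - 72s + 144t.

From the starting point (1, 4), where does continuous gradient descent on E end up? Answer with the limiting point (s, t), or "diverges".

E is separable, so gradient descent decouples: s follows -∂E/∂s, t follows -∂E/∂t.
∂E/∂s = -6(s - 4)(s - 3); at s=1 this is -36, so s increases.
∂E/∂t = 24(t - 3)(t - 2)(t + 1); at t=4 this is 240, so t decreases.
s converges to its nearest critical value 3 (a local min of the s-part); t converges to 3. The iterate converges to (3, 3).

(3, 3)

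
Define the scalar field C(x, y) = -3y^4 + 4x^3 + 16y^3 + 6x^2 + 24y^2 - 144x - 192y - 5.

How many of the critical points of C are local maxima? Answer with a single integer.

C separates as a function of x plus a function of y, so ∇C=0 decouples.
∂C/∂x = 12(x - 3)(x + 4) = 0 at x ∈ {-4, 3}; ∂C/∂y = -12(y - 4)(y - 2)(y + 2) = 0 at y ∈ {-2, 2, 4}.
The Hessian is diagonal: diag(C_xx, C_yy). Second derivatives: C_xx(-4)=-84, C_xx(3)=84; C_yy(-2)=-288, C_yy(2)=96, C_yy(4)=-144.
Local maxima occur where both diagonal entries negative: (-4, -2), (-4, 4). Count: 2.

2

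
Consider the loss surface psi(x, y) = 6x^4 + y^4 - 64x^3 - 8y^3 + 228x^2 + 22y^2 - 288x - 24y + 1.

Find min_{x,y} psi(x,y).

psi(x,y) separates as P(x) + Q(y) + 1, so its minimum is min P + min Q + 1.
P'(x) = 24(x - 4)(x - 3)(x - 1) vanishes at x ∈ {1, 3, 4}; Q'(y) = 4(y - 3)(y - 2)(y - 1) vanishes at y ∈ {1, 2, 3}.
Local minima of P (where P''>0): P(1)=-118, P(4)=-64. Local minima of Q: Q(1)=-9, Q(3)=-9.
So the global minimum of psi is P(1) + Q(1) + 1 = -118 − 9 + 1 = -126, attained at (1, 1).

-126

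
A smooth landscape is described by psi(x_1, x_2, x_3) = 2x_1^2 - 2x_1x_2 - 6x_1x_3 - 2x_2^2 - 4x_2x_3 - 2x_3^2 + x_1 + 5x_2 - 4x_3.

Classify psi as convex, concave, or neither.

neither

psi is quadratic, so its Hessian is the constant matrix H = [[4, -2, -6], [-2, -4, -4], [-6, -4, -4]].
Leading principal minors: 4, -20, 64.
Neither pattern holds ⇒ H is indefinite ⇒ neither convex nor concave.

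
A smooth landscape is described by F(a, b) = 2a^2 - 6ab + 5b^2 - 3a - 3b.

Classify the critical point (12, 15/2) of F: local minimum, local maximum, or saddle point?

The Hessian of F is constant: H = [[4, -6], [-6, 10]].
det(H) = 4·10 − (-6)² = 4.
det(H) > 0 and tr(H) = 14 > 0, so H is positive definite and the point is a local minimum.

local minimum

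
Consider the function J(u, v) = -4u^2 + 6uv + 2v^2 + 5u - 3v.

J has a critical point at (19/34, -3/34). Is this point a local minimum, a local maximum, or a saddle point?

The Hessian of J is constant: H = [[-8, 6], [6, 4]].
det(H) = (-8)·4 − 6² = -68.
Since det(H) < 0, H is indefinite and the critical point is a saddle point.

saddle point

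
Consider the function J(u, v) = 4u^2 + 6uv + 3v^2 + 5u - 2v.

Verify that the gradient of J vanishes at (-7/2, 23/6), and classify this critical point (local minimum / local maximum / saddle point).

local minimum

∇J = (8u + 6v + 5, 6u + 6v - 2); substituting (-7/2, 23/6) gives ∇J = (0, 0), so (-7/2, 23/6) is indeed a critical point.
The Hessian of J is constant: H = [[8, 6], [6, 6]].
det(H) = 8·6 − 6² = 12.
det(H) > 0 and tr(H) = 14 > 0, so H is positive definite and the point is a local minimum.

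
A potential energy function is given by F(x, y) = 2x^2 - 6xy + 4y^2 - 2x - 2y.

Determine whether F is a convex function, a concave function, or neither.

F is quadratic, so its Hessian is the constant matrix H = [[4, -6], [-6, 8]].
det(H) = -4, tr(H) = 12.
det(H) < 0, so H is indefinite: neither convex nor concave.

neither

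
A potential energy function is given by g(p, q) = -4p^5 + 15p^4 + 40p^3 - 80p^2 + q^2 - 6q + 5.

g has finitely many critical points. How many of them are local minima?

2

g separates as a function of p plus a function of q, so ∇g=0 decouples.
∂g/∂p = -20p(p - 4)(p - 1)(p + 2) = 0 at p ∈ {-2, 0, 1, 4}; ∂g/∂q = 2(q - 3) = 0 at q ∈ {3}.
The Hessian is diagonal: diag(g_pp, g_qq). Second derivatives: g_pp(-2)=720, g_pp(0)=-160, g_pp(1)=180, g_pp(4)=-1440; g_qq(3)=2.
Local minima occur where both diagonal entries positive: (-2, 3), (1, 3). Count: 2.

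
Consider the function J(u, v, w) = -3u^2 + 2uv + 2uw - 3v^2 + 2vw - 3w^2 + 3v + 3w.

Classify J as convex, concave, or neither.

J is quadratic, so its Hessian is the constant matrix H = [[-6, 2, 2], [2, -6, 2], [2, 2, -6]].
Leading principal minors: -6, 32, -128.
Signs alternate −, +, − ⇒ H ≺ 0 ⇒ concave.

concave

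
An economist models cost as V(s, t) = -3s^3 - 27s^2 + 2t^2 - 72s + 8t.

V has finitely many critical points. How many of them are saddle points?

1

V separates as a function of s plus a function of t, so ∇V=0 decouples.
∂V/∂s = -9(s + 2)(s + 4) = 0 at s ∈ {-4, -2}; ∂V/∂t = 4(t + 2) = 0 at t ∈ {-2}.
The Hessian is diagonal: diag(V_ss, V_tt). Second derivatives: V_ss(-4)=18, V_ss(-2)=-18; V_tt(-2)=4.
Saddle points occur where the two diagonal entries have opposite signs: (-2, -2). Count: 1.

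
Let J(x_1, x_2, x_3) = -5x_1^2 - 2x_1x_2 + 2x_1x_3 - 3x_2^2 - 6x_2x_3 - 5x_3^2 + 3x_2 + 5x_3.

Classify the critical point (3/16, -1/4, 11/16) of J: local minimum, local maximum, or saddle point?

local maximum

The Hessian is constant: H = [[-10, -2, 2], [-2, -6, -6], [2, -6, -10]].
Leading principal minors: Δ₁ = -10, Δ₂ = 56, Δ₃ = -128.
The minors alternate sign starting negative (−, +, −), so H is negative definite: a local maximum.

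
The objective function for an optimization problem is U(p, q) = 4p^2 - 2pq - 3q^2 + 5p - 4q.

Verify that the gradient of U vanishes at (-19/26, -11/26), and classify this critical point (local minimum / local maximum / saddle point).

∇U = (8p - 2q + 5, -2p - 6q - 4); substituting (-19/26, -11/26) gives ∇U = (0, 0), so (-19/26, -11/26) is indeed a critical point.
The Hessian of U is constant: H = [[8, -2], [-2, -6]].
det(H) = 8·(-6) − (-2)² = -52.
Since det(H) < 0, H is indefinite and the critical point is a saddle point.

saddle point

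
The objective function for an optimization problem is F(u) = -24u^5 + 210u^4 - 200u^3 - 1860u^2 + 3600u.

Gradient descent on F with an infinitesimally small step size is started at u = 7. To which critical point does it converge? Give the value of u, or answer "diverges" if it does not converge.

F'(u) = -120(u - 5)(u - 3)(u - 1)(u + 2), so F'(7) = -51840.
Gradient descent moves in the -F' direction, i.e. u is increasing.
There is no critical point above u=7, and F' keeps the same sign, so the iterate runs off to +∞.

diverges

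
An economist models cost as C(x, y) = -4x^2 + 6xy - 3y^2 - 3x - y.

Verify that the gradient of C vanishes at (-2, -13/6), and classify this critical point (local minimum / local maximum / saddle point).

∇C = (-8x + 6y - 3, 6x - 6y - 1); substituting (-2, -13/6) gives ∇C = (0, 0), so (-2, -13/6) is indeed a critical point.
The Hessian of C is constant: H = [[-8, 6], [6, -6]].
det(H) = (-8)·(-6) − 6² = 12.
det(H) > 0 and tr(H) = -14 < 0, so H is negative definite and the point is a local maximum.

local maximum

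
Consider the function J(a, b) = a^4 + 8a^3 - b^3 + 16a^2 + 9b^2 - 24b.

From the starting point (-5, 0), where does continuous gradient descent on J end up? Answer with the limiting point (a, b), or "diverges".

J is separable, so gradient descent decouples: a follows -∂J/∂a, b follows -∂J/∂b.
∂J/∂a = 4a(a + 2)(a + 4); at a=-5 this is -60, so a increases.
∂J/∂b = -3(b - 4)(b - 2); at b=0 this is -24, so b increases.
a converges to its nearest critical value -4 (a local min of the a-part); b converges to 2. The iterate converges to (-4, 2).

(-4, 2)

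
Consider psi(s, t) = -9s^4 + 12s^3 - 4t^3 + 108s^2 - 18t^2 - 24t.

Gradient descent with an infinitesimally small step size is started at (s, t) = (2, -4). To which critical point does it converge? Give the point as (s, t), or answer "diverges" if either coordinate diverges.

(0, -2)

psi is separable, so gradient descent decouples: s follows -∂psi/∂s, t follows -∂psi/∂t.
∂psi/∂s = -36s(s - 3)(s + 2); at s=2 this is 288, so s decreases.
∂psi/∂t = -12(t + 1)(t + 2); at t=-4 this is -72, so t increases.
s converges to its nearest critical value 0 (a local min of the s-part); t converges to -2. The iterate converges to (0, -2).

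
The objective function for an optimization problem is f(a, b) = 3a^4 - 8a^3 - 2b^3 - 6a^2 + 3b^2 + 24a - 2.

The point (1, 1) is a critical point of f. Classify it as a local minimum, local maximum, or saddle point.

The mixed partial ∂²f/∂a∂b is 0, so the Hessian at any point is diag(f_aa, f_bb) = diag(12(3a^2 - 4a - 1), 6(-2b + 1)).
At (1, 1): H = diag(-24, -6).
Both eigenvalues are negative, so H is negative definite: a local maximum.

local maximum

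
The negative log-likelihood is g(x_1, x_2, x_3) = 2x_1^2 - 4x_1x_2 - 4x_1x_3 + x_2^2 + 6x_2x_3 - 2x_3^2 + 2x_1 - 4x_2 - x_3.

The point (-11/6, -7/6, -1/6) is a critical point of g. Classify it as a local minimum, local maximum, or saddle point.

saddle point

The Hessian is constant: H = [[4, -4, -4], [-4, 2, 6], [-4, 6, -4]].
Leading principal minors: Δ₁ = 4, Δ₂ = -8, Δ₃ = 48.
The minors fit neither the all-positive nor the alternating-sign pattern, so H is indefinite: a saddle point.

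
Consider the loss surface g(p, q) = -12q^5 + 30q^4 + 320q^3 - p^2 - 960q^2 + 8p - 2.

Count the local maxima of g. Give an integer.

g separates as a function of p plus a function of q, so ∇g=0 decouples.
∂g/∂p = -2(p - 4) = 0 at p ∈ {4}; ∂g/∂q = -60q(q - 4)(q - 2)(q + 4) = 0 at q ∈ {-4, 0, 2, 4}.
The Hessian is diagonal: diag(g_pp, g_qq). Second derivatives: g_pp(4)=-2; g_qq(-4)=11520, g_qq(0)=-1920, g_qq(2)=1440, g_qq(4)=-3840.
Local maxima occur where both diagonal entries negative: (4, 0), (4, 4). Count: 2.

2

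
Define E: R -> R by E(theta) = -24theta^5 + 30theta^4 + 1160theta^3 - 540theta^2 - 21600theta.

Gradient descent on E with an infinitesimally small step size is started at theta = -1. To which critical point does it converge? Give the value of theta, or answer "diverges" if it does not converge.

3

E'(theta) = -120(theta - 5)(theta - 3)(theta + 3)(theta + 4), so E'(-1) = -17280.
Gradient descent moves in the -E' direction, i.e. theta is increasing.
The nearest critical point in that direction is theta = 3, where E'' = 10080 > 0 (a local minimum). The iterate converges there.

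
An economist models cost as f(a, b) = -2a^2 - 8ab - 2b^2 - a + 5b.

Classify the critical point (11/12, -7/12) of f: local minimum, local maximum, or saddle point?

The Hessian of f is constant: H = [[-4, -8], [-8, -4]].
det(H) = (-4)·(-4) − (-8)² = -48.
Since det(H) < 0, H is indefinite and the critical point is a saddle point.

saddle point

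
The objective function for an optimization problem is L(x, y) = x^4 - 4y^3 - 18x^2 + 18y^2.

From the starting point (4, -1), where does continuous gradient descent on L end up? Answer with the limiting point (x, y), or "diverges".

(3, 0)

L is separable, so gradient descent decouples: x follows -∂L/∂x, y follows -∂L/∂y.
∂L/∂x = 4x(x - 3)(x + 3); at x=4 this is 112, so x decreases.
∂L/∂y = -12y(y - 3); at y=-1 this is -48, so y increases.
x converges to its nearest critical value 3 (a local min of the x-part); y converges to 0. The iterate converges to (3, 0).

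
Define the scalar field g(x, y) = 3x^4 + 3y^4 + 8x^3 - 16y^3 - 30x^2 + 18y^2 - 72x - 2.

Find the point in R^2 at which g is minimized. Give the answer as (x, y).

g(x,y) separates as P(x) + Q(y) − 2, so its minimum is min P + min Q − 2.
P'(x) = 12(x - 2)(x + 1)(x + 3) vanishes at x ∈ {-3, -1, 2}; Q'(y) = 12y(y - 3)(y - 1) vanishes at y ∈ {0, 1, 3}.
Local minima of P (where P''>0): P(-3)=-27, P(2)=-152. Local minima of Q: Q(0)=0, Q(3)=-27.
So the global minimum of g is P(2) + Q(3) − 2 = -152 − 27 − 2 = -181, attained at (2, 3).

(2, 3)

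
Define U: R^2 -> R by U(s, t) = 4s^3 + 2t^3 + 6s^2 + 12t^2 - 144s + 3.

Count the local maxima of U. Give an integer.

1

U separates as a function of s plus a function of t, so ∇U=0 decouples.
∂U/∂s = 12(s - 3)(s + 4) = 0 at s ∈ {-4, 3}; ∂U/∂t = 6t(t + 4) = 0 at t ∈ {-4, 0}.
The Hessian is diagonal: diag(U_ss, U_tt). Second derivatives: U_ss(-4)=-84, U_ss(3)=84; U_tt(-4)=-24, U_tt(0)=24.
Local maxima occur where both diagonal entries negative: (-4, -4). Count: 1.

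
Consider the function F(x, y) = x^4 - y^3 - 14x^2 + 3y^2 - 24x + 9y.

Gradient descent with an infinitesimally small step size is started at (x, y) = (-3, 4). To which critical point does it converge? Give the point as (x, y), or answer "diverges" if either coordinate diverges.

diverges

F is separable, so gradient descent decouples: x follows -∂F/∂x, y follows -∂F/∂y.
∂F/∂x = 4(x - 3)(x + 1)(x + 2); at x=-3 this is -48, so x increases.
∂F/∂y = -3(y - 3)(y + 1); at y=4 this is -15, so y increases.
The y-coordinate has no critical point in that direction and runs off to infinity.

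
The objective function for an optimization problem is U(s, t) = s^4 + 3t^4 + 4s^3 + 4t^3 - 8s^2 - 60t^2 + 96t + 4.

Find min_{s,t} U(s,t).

U(s,t) separates as P(s) + Q(t) + 4, so its minimum is min P + min Q + 4.
P'(s) = 4s(s - 1)(s + 4) vanishes at s ∈ {-4, 0, 1}; Q'(t) = 12(t - 2)(t - 1)(t + 4) vanishes at t ∈ {-4, 1, 2}.
Local minima of P (where P''>0): P(-4)=-128, P(1)=-3. Local minima of Q: Q(-4)=-832, Q(2)=32.
So the global minimum of U is P(-4) + Q(-4) + 4 = -128 − 832 + 4 = -956, attained at (-4, -4).

-956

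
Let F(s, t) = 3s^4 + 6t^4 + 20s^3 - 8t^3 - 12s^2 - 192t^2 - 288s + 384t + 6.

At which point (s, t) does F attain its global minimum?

(2, -4)

F(s,t) separates as P(s) + Q(t) + 6, so its minimum is min P + min Q + 6.
P'(s) = 12(s - 2)(s + 3)(s + 4) vanishes at s ∈ {-4, -3, 2}; Q'(t) = 24(t - 4)(t - 1)(t + 4) vanishes at t ∈ {-4, 1, 4}.
Local minima of P (where P''>0): P(-4)=448, P(2)=-416. Local minima of Q: Q(-4)=-2560, Q(4)=-512.
So the global minimum of F is P(2) + Q(-4) + 6 = -416 − 2560 + 6 = -2970, attained at (2, -4).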